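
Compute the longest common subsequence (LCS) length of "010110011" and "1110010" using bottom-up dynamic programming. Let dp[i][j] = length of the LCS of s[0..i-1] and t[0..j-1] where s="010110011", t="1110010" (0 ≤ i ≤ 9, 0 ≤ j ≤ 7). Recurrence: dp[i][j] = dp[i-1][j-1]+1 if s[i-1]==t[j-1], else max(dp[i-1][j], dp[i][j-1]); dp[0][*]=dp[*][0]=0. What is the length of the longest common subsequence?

   ''  1  1  1  0  0  1  0
''  0  0  0  0  0  0  0  0
 0  0  0  0  0  1  1  1  1
 1  0  1  1  1  1  1  2  2
 0  0  1  1  1  2  2  2  3
 1  0  1  2  2  2  2  3  3
 1  0  1  2  3  3  3  3  3
 0  0  1  2  3  4  4  4  4
 0  0  1  2  3  4  5  5  5
 1  0  1  2  3  4  5  6  6
 1  0  1  2  3  4  5  6  6

6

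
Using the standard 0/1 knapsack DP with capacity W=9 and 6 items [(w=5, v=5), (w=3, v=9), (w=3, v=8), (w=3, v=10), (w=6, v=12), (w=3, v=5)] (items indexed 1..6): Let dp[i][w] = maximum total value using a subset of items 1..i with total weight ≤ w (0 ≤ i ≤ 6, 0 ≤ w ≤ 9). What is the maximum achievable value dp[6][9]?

27

i\w   0   1   2   3   4   5   6   7   8   9
  0   0   0   0   0   0   0   0   0   0   0
  1   0   0   0   0   0   5   5   5   5   5
  2   0   0   0   9   9   9   9   9  14  14
  3   0   0   0   9   9   9  17  17  17  17
  4   0   0   0  10  10  10  19  19  19  27
  5   0   0   0  10  10  10  19  19  19  27
  6   0   0   0  10  10  10  19  19  19  27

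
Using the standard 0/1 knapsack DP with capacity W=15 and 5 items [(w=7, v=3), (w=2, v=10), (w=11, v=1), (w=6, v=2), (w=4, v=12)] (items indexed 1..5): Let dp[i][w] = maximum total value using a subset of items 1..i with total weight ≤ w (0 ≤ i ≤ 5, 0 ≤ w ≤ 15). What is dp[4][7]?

10

i\w   0   1   2   3   4   5   6   7   8   9  10  11  12  13  14  15
  0   0   0   0   0   0   0   0   0   0   0   0   0   0   0   0   0
  1   0   0   0   0   0   0   0   3   3   3   3   3   3   3   3   3
  2   0   0  10  10  10  10  10  10  10  13  13  13  13  13  13  13
  3   0   0  10  10  10  10  10  10  10  13  13  13  13  13  13  13
  4   0   0  10  10  10  10  10  10  12  13  13  13  13  13  13  15
  5   0   0  10  10  12  12  22  22  22  22  22  22  24  25  25  25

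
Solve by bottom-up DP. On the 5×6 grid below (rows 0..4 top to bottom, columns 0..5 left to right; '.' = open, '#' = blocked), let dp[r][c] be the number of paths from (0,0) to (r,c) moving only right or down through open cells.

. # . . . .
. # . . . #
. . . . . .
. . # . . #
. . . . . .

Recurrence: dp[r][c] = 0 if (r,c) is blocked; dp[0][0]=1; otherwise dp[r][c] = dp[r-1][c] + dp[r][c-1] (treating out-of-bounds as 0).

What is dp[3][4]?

2

r\c   0   1   2   3   4   5
  0   1   0   0   0   0   0
  1   1   0   0   0   0   0
  2   1   1   1   1   1   1
  3   1   2   0   1   2   0
  4   1   3   3   4   6   6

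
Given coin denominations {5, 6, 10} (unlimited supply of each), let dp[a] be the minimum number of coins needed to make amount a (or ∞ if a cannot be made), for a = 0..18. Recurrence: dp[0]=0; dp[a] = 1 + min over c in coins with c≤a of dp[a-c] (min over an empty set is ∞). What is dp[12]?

 a  0  1  2  3  4  5  6  7  8  9 10 11 12 13 14 15 16 17 18
dp  0  -  -  -  -  1  1  -  -  -  1  2  2  -  -  2  2  3  3
(- denotes ∞ / unreachable)

2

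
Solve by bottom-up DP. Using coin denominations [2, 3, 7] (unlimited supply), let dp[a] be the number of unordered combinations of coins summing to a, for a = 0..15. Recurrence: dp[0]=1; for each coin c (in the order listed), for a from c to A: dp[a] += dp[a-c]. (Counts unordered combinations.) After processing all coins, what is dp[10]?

3

after  coin     0     1     2     3     4     5     6     7     8     9    10    11    12    13    14    15
          2     1     0     1     0     1     0     1     0     1     0     1     0     1     0     1     0
          3     1     0     1     1     1     1     2     1     2     2     2     2     3     2     3     3
          7     1     0     1     1     1     1     2     2     2     3     3     3     4     4     5     5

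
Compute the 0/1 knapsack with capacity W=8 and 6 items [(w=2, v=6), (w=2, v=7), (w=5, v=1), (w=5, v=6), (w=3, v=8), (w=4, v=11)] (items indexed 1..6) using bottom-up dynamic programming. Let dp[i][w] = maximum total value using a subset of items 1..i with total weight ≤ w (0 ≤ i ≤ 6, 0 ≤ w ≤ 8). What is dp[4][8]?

i\w   0   1   2   3   4   5   6   7   8
  0   0   0   0   0   0   0   0   0   0
  1   0   0   6   6   6   6   6   6   6
  2   0   0   7   7  13  13  13  13  13
  3   0   0   7   7  13  13  13  13  13
  4   0   0   7   7  13  13  13  13  13
  5   0   0   7   8  13  15  15  21  21
  6   0   0   7   8  13  15  18  21  24

13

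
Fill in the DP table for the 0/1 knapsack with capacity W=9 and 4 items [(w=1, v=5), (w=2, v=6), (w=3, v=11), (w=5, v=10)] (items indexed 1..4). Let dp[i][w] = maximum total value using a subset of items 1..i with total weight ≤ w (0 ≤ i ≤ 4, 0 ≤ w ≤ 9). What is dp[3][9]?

22

i\w   0   1   2   3   4   5   6   7   8   9
  0   0   0   0   0   0   0   0   0   0   0
  1   0   5   5   5   5   5   5   5   5   5
  2   0   5   6  11  11  11  11  11  11  11
  3   0   5   6  11  16  17  22  22  22  22
  4   0   5   6  11  16  17  22  22  22  26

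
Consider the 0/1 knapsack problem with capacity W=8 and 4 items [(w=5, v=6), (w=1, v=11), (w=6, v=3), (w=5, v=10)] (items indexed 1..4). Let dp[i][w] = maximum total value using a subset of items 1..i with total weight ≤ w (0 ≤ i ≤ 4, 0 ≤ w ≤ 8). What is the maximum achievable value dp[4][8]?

21

i\w   0   1   2   3   4   5   6   7   8
  0   0   0   0   0   0   0   0   0   0
  1   0   0   0   0   0   6   6   6   6
  2   0  11  11  11  11  11  17  17  17
  3   0  11  11  11  11  11  17  17  17
  4   0  11  11  11  11  11  21  21  21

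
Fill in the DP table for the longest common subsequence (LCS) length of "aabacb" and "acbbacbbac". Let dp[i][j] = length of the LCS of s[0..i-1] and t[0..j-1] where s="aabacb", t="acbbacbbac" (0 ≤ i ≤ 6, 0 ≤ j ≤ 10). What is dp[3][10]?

   ''  a  c  b  b  a  c  b  b  a  c
''  0  0  0  0  0  0  0  0  0  0  0
 a  0  1  1  1  1  1  1  1  1  1  1
 a  0  1  1  1  1  2  2  2  2  2  2
 b  0  1  1  2  2  2  2  3  3  3  3
 a  0  1  1  2  2  3  3  3  3  4  4
 c  0  1  2  2  2  3  4  4  4  4  5
 b  0  1  2  3  3  3  4  5  5  5  5

3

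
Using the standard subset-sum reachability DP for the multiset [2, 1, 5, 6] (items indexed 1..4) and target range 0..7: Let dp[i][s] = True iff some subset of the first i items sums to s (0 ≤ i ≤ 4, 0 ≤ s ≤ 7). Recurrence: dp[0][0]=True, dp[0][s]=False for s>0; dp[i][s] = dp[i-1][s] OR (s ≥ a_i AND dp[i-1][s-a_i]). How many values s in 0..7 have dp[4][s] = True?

7

i\s   0   1   2   3   4   5   6   7
  0   T   F   F   F   F   F   F   F
  1   T   F   T   F   F   F   F   F
  2   T   T   T   T   F   F   F   F
  3   T   T   T   T   F   T   T   T
  4   T   T   T   T   F   T   T   T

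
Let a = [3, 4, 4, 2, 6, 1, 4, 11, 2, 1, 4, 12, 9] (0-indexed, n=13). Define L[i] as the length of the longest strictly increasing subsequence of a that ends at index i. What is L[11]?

5

   i    0    1    2    3    4    5    6    7    8    9   10   11   12
a[i]    3    4    4    2    6    1    4   11    2    1    4   12    9
L[i]    1    2    2    1    3    1    2    4    2    1    3    5    4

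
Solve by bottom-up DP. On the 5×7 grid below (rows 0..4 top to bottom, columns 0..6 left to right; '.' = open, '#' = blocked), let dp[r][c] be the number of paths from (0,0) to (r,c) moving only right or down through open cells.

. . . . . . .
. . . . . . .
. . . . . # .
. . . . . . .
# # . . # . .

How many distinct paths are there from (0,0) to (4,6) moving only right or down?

77

r\c   0   1   2   3   4   5   6
  0   1   1   1   1   1   1   1
  1   1   2   3   4   5   6   7
  2   1   3   6  10  15   0   7
  3   1   4  10  20  35  35  42
  4   0   0  10  30   0  35  77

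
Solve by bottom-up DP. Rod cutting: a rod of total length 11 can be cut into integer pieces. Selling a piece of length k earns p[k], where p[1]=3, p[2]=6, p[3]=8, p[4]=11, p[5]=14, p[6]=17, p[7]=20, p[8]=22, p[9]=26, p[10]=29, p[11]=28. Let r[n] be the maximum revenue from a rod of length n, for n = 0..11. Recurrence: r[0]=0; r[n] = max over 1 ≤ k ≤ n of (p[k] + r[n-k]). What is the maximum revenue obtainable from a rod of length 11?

   n    0    1    2    3    4    5    6    7    8    9   10   11
r[n]    0    3    6    9   12   15   18   21   24   27   30   33

33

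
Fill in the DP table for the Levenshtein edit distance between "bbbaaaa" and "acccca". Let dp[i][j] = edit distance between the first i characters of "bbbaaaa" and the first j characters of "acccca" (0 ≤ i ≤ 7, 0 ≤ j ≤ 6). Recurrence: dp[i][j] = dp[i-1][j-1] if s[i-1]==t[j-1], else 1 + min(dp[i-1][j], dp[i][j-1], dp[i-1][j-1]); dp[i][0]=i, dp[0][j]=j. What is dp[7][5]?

   ''  a  c  c  c  c  a
''  0  1  2  3  4  5  6
 b  1  1  2  3  4  5  6
 b  2  2  2  3  4  5  6
 b  3  3  3  3  4  5  6
 a  4  3  4  4  4  5  5
 a  5  4  4  5  5  5  5
 a  6  5  5  5  6  6  5
 a  7  6  6  6  6  7  6

7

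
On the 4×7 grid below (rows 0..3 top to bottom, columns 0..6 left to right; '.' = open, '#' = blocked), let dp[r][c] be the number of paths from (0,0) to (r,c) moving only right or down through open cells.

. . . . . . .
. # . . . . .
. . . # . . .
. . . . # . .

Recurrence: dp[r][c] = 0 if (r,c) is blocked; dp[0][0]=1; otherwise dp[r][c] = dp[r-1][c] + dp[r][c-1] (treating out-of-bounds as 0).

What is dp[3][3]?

r\c   0   1   2   3   4   5   6
  0   1   1   1   1   1   1   1
  1   1   0   1   2   3   4   5
  2   1   1   2   0   3   7  12
  3   1   2   4   4   0   7  19

4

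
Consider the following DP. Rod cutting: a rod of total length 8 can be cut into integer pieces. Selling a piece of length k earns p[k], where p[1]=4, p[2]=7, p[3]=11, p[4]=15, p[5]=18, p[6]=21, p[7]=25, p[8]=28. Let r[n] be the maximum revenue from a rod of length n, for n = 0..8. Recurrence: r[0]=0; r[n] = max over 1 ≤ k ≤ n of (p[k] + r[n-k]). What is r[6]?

24

   n    0    1    2    3    4    5    6    7    8
r[n]    0    4    8   12   16   20   24   28   32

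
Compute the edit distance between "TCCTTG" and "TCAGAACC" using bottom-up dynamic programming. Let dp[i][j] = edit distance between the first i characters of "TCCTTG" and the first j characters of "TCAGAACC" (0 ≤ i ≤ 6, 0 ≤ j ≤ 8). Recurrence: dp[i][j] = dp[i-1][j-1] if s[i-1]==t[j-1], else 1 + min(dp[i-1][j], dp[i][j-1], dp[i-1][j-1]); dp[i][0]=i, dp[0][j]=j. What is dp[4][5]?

   ''  T  C  A  G  A  A  C  C
''  0  1  2  3  4  5  6  7  8
 T  1  0  1  2  3  4  5  6  7
 C  2  1  0  1  2  3  4  5  6
 C  3  2  1  1  2  3  4  4  5
 T  4  3  2  2  2  3  4  5  5
 T  5  4  3  3  3  3  4  5  6
 G  6  5  4  4  3  4  4  5  6

3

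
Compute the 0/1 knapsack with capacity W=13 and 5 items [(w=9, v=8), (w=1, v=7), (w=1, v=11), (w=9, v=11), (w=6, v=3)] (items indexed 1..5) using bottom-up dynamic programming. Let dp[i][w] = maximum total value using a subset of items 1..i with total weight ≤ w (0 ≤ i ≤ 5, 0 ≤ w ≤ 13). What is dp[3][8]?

i\w   0   1   2   3   4   5   6   7   8   9  10  11  12  13
  0   0   0   0   0   0   0   0   0   0   0   0   0   0   0
  1   0   0   0   0   0   0   0   0   0   8   8   8   8   8
  2   0   7   7   7   7   7   7   7   7   8  15  15  15  15
  3   0  11  18  18  18  18  18  18  18  18  19  26  26  26
  4   0  11  18  18  18  18  18  18  18  18  22  29  29  29
  5   0  11  18  18  18  18  18  18  21  21  22  29  29  29

18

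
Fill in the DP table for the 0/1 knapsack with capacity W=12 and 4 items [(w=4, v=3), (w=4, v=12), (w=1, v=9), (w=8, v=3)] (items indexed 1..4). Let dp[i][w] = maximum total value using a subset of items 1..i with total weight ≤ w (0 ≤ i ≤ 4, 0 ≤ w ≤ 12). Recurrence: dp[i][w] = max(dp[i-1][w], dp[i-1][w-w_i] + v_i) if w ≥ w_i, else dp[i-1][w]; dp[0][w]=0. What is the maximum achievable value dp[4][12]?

24

i\w   0   1   2   3   4   5   6   7   8   9  10  11  12
  0   0   0   0   0   0   0   0   0   0   0   0   0   0
  1   0   0   0   0   3   3   3   3   3   3   3   3   3
  2   0   0   0   0  12  12  12  12  15  15  15  15  15
  3   0   9   9   9  12  21  21  21  21  24  24  24  24
  4   0   9   9   9  12  21  21  21  21  24  24  24  24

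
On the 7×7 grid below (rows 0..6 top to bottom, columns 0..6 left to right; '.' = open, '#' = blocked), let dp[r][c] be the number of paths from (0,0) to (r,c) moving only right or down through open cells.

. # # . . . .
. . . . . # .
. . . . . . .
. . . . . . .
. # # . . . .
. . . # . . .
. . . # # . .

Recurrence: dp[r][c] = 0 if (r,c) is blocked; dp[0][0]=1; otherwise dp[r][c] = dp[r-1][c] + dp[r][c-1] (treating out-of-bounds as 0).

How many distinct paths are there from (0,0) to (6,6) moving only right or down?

r\c   0   1   2   3   4   5   6
  0   1   0   0   0   0   0   0
  1   1   1   1   1   1   0   0
  2   1   2   3   4   5   5   5
  3   1   3   6  10  15  20  25
  4   1   0   0  10  25  45  70
  5   1   1   1   0  25  70 140
  6   1   2   3   0   0  70 210

210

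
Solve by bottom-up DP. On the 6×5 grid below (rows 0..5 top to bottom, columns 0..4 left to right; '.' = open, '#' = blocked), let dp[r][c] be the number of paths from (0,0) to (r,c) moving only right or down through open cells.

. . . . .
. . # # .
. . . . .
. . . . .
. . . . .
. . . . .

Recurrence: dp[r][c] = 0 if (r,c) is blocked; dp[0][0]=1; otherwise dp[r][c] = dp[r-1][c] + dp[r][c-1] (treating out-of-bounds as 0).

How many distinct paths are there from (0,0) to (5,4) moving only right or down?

76

r\c   0   1   2   3   4
  0   1   1   1   1   1
  1   1   2   0   0   1
  2   1   3   3   3   4
  3   1   4   7  10  14
  4   1   5  12  22  36
  5   1   6  18  40  76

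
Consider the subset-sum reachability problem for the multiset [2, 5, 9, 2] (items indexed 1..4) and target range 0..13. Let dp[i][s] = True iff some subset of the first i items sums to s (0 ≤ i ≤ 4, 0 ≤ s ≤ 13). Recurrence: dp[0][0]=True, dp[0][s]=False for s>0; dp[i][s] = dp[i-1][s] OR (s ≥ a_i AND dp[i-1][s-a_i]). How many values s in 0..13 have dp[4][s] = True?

8

i\s   0   1   2   3   4   5   6   7   8   9  10  11  12  13
  0   T   F   F   F   F   F   F   F   F   F   F   F   F   F
  1   T   F   T   F   F   F   F   F   F   F   F   F   F   F
  2   T   F   T   F   F   T   F   T   F   F   F   F   F   F
  3   T   F   T   F   F   T   F   T   F   T   F   T   F   F
  4   T   F   T   F   T   T   F   T   F   T   F   T   F   T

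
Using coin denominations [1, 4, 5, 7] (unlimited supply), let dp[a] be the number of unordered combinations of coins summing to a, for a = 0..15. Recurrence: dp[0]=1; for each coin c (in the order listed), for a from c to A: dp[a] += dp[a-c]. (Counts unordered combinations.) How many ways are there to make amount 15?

15

after  coin     0     1     2     3     4     5     6     7     8     9    10    11    12    13    14    15
          1     1     1     1     1     1     1     1     1     1     1     1     1     1     1     1     1
          4     1     1     1     1     2     2     2     2     3     3     3     3     4     4     4     4
          5     1     1     1     1     2     3     3     3     4     5     6     6     7     8     9    10
          7     1     1     1     1     2     3     3     4     5     6     7     8    10    11    13    15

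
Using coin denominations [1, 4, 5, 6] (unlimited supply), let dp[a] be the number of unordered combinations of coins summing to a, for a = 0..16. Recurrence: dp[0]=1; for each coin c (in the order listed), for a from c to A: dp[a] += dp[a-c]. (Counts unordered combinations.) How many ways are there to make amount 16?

19

after  coin     0     1     2     3     4     5     6     7     8     9    10    11    12    13    14    15    16
          1     1     1     1     1     1     1     1     1     1     1     1     1     1     1     1     1     1
          4     1     1     1     1     2     2     2     2     3     3     3     3     4     4     4     4     5
          5     1     1     1     1     2     3     3     3     4     5     6     6     7     8     9    10    11
          6     1     1     1     1     2     3     4     4     5     6     8     9    11    12    14    16    19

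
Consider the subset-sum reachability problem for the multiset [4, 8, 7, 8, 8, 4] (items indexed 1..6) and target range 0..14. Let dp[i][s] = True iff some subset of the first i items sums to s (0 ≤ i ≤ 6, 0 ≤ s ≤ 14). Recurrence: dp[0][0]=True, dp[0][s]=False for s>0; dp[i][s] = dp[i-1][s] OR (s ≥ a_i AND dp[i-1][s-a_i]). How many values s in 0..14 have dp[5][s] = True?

6

i\s   0   1   2   3   4   5   6   7   8   9  10  11  12  13  14
  0   T   F   F   F   F   F   F   F   F   F   F   F   F   F   F
  1   T   F   F   F   T   F   F   F   F   F   F   F   F   F   F
  2   T   F   F   F   T   F   F   F   T   F   F   F   T   F   F
  3   T   F   F   F   T   F   F   T   T   F   F   T   T   F   F
  4   T   F   F   F   T   F   F   T   T   F   F   T   T   F   F
  5   T   F   F   F   T   F   F   T   T   F   F   T   T   F   F
  6   T   F   F   F   T   F   F   T   T   F   F   T   T   F   F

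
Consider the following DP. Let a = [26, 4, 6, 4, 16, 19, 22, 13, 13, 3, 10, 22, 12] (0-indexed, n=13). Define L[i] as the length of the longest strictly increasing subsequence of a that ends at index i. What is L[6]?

   i    0    1    2    3    4    5    6    7    8    9   10   11   12
a[i]   26    4    6    4   16   19   22   13   13    3   10   22   12
L[i]    1    1    2    1    3    4    5    3    3    1    3    5    4

5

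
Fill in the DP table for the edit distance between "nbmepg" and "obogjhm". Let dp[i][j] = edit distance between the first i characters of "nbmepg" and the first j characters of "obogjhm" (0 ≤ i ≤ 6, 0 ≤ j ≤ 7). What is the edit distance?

   ''  o  b  o  g  j  h  m
''  0  1  2  3  4  5  6  7
 n  1  1  2  3  4  5  6  7
 b  2  2  1  2  3  4  5  6
 m  3  3  2  2  3  4  5  5
 e  4  4  3  3  3  4  5  6
 p  5  5  4  4  4  4  5  6
 g  6  6  5  5  4  5  5  6

6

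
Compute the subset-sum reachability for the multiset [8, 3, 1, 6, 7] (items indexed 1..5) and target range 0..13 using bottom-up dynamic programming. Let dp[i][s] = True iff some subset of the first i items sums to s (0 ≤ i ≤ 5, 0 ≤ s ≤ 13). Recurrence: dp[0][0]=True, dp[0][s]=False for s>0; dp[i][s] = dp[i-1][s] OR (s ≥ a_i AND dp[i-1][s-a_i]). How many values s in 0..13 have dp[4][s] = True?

11

i\s   0   1   2   3   4   5   6   7   8   9  10  11  12  13
  0   T   F   F   F   F   F   F   F   F   F   F   F   F   F
  1   T   F   F   F   F   F   F   F   T   F   F   F   F   F
  2   T   F   F   T   F   F   F   F   T   F   F   T   F   F
  3   T   T   F   T   T   F   F   F   T   T   F   T   T   F
  4   T   T   F   T   T   F   T   T   T   T   T   T   T   F
  5   T   T   F   T   T   F   T   T   T   T   T   T   T   T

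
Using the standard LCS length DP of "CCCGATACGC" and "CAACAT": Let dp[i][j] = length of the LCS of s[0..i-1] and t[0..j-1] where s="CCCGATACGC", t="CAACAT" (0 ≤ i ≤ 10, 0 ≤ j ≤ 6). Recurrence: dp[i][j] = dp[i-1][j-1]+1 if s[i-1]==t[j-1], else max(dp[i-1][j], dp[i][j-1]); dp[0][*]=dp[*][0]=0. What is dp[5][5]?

   ''  C  A  A  C  A  T
''  0  0  0  0  0  0  0
 C  0  1  1  1  1  1  1
 C  0  1  1  1  2  2  2
 C  0  1  1  1  2  2  2
 G  0  1  1  1  2  2  2
 A  0  1  2  2  2  3  3
 T  0  1  2  2  2  3  4
 A  0  1  2  3  3  3  4
 C  0  1  2  3  4  4  4
 G  0  1  2  3  4  4  4
 C  0  1  2  3  4  4  4

3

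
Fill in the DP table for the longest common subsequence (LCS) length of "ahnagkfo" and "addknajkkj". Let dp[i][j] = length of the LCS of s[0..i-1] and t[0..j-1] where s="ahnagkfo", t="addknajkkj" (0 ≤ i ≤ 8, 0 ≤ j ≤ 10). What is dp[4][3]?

1

   ''  a  d  d  k  n  a  j  k  k  j
''  0  0  0  0  0  0  0  0  0  0  0
 a  0  1  1  1  1  1  1  1  1  1  1
 h  0  1  1  1  1  1  1  1  1  1  1
 n  0  1  1  1  1  2  2  2  2  2  2
 a  0  1  1  1  1  2  3  3  3  3  3
 g  0  1  1  1  1  2  3  3  3  3  3
 k  0  1  1  1  2  2  3  3  4  4  4
 f  0  1  1  1  2  2  3  3  4  4  4
 o  0  1  1  1  2  2  3  3  4  4  4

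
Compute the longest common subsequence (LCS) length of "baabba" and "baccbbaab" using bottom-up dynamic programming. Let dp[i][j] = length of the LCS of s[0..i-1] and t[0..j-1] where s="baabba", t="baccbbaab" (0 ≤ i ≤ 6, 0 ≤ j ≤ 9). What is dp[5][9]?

4

   ''  b  a  c  c  b  b  a  a  b
''  0  0  0  0  0  0  0  0  0  0
 b  0  1  1  1  1  1  1  1  1  1
 a  0  1  2  2  2  2  2  2  2  2
 a  0  1  2  2  2  2  2  3  3  3
 b  0  1  2  2  2  3  3  3  3  4
 b  0  1  2  2  2  3  4  4  4  4
 a  0  1  2  2  2  3  4  5  5  5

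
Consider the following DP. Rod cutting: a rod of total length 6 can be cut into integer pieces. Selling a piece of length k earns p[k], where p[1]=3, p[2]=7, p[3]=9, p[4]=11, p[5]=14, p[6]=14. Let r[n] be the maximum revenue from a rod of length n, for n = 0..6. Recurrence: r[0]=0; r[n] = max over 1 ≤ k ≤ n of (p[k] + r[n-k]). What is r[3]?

10

   n    0    1    2    3    4    5    6
r[n]    0    3    7   10   14   17   21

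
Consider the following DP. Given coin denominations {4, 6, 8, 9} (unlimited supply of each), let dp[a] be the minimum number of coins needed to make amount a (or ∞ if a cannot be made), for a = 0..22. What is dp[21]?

3

 a  0  1  2  3  4  5  6  7  8  9 10 11 12 13 14 15 16 17 18 19 20 21 22
dp  0  -  -  -  1  -  1  -  1  1  2  -  2  2  2  2  2  2  2  3  3  3  3
(- denotes ∞ / unreachable)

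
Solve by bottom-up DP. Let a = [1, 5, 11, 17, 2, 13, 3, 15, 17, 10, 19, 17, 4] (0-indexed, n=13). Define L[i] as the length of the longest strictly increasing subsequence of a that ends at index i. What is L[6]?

3

   i    0    1    2    3    4    5    6    7    8    9   10   11   12
a[i]    1    5   11   17    2   13    3   15   17   10   19   17    4
L[i]    1    2    3    4    2    4    3    5    6    4    7    6    4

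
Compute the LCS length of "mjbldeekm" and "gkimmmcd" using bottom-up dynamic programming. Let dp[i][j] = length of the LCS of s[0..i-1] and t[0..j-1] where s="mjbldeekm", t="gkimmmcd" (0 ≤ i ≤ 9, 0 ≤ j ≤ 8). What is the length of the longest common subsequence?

2

   ''  g  k  i  m  m  m  c  d
''  0  0  0  0  0  0  0  0  0
 m  0  0  0  0  1  1  1  1  1
 j  0  0  0  0  1  1  1  1  1
 b  0  0  0  0  1  1  1  1  1
 l  0  0  0  0  1  1  1  1  1
 d  0  0  0  0  1  1  1  1  2
 e  0  0  0  0  1  1  1  1  2
 e  0  0  0  0  1  1  1  1  2
 k  0  0  1  1  1  1  1  1  2
 m  0  0  1  1  2  2  2  2  2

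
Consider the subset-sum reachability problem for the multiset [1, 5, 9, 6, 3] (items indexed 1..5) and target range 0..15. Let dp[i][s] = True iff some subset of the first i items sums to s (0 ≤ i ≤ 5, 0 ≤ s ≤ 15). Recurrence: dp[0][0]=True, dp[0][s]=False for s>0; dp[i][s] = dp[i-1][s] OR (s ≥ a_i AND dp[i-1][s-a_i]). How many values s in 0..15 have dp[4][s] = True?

11

i\s   0   1   2   3   4   5   6   7   8   9  10  11  12  13  14  15
  0   T   F   F   F   F   F   F   F   F   F   F   F   F   F   F   F
  1   T   T   F   F   F   F   F   F   F   F   F   F   F   F   F   F
  2   T   T   F   F   F   T   T   F   F   F   F   F   F   F   F   F
  3   T   T   F   F   F   T   T   F   F   T   T   F   F   F   T   T
  4   T   T   F   F   F   T   T   T   F   T   T   T   T   F   T   T
  5   T   T   F   T   T   T   T   T   T   T   T   T   T   T   T   T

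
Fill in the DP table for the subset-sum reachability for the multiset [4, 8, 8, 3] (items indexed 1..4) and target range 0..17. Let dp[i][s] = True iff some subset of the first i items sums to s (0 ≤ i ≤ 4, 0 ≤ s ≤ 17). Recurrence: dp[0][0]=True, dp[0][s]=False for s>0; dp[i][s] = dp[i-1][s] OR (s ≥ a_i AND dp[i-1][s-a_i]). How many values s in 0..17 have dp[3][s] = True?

i\s   0   1   2   3   4   5   6   7   8   9  10  11  12  13  14  15  16  17
  0   T   F   F   F   F   F   F   F   F   F   F   F   F   F   F   F   F   F
  1   T   F   F   F   T   F   F   F   F   F   F   F   F   F   F   F   F   F
  2   T   F   F   F   T   F   F   F   T   F   F   F   T   F   F   F   F   F
  3   T   F   F   F   T   F   F   F   T   F   F   F   T   F   F   F   T   F
  4   T   F   F   T   T   F   F   T   T   F   F   T   T   F   F   T   T   F

5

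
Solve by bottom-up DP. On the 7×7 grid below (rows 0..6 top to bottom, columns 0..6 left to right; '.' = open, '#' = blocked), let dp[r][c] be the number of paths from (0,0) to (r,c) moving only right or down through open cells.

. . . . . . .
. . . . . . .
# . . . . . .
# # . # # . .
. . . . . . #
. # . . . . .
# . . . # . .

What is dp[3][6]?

47

r\c   0   1   2   3   4   5   6
  0   1   1   1   1   1   1   1
  1   1   2   3   4   5   6   7
  2   0   2   5   9  14  20  27
  3   0   0   5   0   0  20  47
  4   0   0   5   5   5  25   0
  5   0   0   5  10  15  40  40
  6   0   0   5  15   0  40  80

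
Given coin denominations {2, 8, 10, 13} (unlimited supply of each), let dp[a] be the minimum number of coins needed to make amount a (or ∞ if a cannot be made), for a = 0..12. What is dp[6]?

3

 a  0  1  2  3  4  5  6  7  8  9 10 11 12
dp  0  -  1  -  2  -  3  -  1  -  1  -  2
(- denotes ∞ / unreachable)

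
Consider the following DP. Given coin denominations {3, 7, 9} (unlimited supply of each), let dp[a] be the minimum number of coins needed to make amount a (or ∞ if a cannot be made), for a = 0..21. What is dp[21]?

 a  0  1  2  3  4  5  6  7  8  9 10 11 12 13 14 15 16 17 18 19 20 21
dp  0  -  -  1  -  -  2  1  -  1  2  -  2  3  2  3  2  3  2  3  4  3
(- denotes ∞ / unreachable)

3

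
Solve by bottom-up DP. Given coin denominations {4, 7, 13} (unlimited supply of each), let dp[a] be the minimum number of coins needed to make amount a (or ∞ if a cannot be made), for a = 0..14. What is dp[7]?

 a  0  1  2  3  4  5  6  7  8  9 10 11 12 13 14
dp  0  -  -  -  1  -  -  1  2  -  -  2  3  1  2
(- denotes ∞ / unreachable)

1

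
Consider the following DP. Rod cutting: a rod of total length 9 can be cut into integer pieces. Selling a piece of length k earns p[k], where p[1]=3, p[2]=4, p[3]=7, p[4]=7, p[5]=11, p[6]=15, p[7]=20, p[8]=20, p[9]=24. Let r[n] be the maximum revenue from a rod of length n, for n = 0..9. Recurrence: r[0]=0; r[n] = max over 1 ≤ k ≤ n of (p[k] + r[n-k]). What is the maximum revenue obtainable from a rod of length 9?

27

   n    0    1    2    3    4    5    6    7    8    9
r[n]    0    3    6    9   12   15   18   21   24   27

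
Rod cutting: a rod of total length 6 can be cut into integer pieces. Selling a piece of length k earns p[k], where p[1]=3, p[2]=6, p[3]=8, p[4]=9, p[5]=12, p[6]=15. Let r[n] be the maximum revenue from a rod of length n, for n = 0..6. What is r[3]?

9

   n    0    1    2    3    4    5    6
r[n]    0    3    6    9   12   15   18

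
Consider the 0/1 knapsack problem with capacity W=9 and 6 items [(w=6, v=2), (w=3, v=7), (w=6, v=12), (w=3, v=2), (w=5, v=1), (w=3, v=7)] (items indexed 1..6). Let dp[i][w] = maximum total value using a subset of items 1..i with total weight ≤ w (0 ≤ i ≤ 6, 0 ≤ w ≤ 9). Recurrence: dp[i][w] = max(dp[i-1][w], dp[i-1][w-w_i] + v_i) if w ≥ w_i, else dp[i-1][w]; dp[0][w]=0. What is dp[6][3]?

7

i\w   0   1   2   3   4   5   6   7   8   9
  0   0   0   0   0   0   0   0   0   0   0
  1   0   0   0   0   0   0   2   2   2   2
  2   0   0   0   7   7   7   7   7   7   9
  3   0   0   0   7   7   7  12  12  12  19
  4   0   0   0   7   7   7  12  12  12  19
  5   0   0   0   7   7   7  12  12  12  19
  6   0   0   0   7   7   7  14  14  14  19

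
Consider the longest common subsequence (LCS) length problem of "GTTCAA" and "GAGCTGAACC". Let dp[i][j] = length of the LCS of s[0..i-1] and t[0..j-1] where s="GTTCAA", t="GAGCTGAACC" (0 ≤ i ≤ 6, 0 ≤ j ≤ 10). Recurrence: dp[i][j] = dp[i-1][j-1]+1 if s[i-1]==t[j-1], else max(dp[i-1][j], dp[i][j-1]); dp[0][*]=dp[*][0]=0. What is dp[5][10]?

3

   ''  G  A  G  C  T  G  A  A  C  C
''  0  0  0  0  0  0  0  0  0  0  0
 G  0  1  1  1  1  1  1  1  1  1  1
 T  0  1  1  1  1  2  2  2  2  2  2
 T  0  1  1  1  1  2  2  2  2  2  2
 C  0  1  1  1  2  2  2  2  2  3  3
 A  0  1  2  2  2  2  2  3  3  3  3
 A  0  1  2  2  2  2  2  3  4  4  4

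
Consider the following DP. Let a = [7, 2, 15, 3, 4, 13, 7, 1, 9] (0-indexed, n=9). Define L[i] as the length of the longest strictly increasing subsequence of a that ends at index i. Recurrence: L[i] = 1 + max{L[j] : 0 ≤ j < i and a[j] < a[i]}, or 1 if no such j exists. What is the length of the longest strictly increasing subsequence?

5

   i    0    1    2    3    4    5    6    7    8
a[i]    7    2   15    3    4   13    7    1    9
L[i]    1    1    2    2    3    4    4    1    5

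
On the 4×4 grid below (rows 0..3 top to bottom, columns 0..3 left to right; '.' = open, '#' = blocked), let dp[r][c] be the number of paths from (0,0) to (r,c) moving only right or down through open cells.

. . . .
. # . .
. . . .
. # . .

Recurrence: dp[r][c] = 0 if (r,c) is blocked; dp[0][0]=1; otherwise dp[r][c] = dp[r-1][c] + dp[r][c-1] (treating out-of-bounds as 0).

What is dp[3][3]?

6

r\c   0   1   2   3
  0   1   1   1   1
  1   1   0   1   2
  2   1   1   2   4
  3   1   0   2   6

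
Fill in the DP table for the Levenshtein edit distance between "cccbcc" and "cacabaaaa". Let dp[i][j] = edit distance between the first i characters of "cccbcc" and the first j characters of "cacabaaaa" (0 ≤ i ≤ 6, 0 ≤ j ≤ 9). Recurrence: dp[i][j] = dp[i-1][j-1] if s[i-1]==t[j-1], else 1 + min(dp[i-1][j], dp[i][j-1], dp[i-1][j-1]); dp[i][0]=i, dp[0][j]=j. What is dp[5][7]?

   ''  c  a  c  a  b  a  a  a  a
''  0  1  2  3  4  5  6  7  8  9
 c  1  0  1  2  3  4  5  6  7  8
 c  2  1  1  1  2  3  4  5  6  7
 c  3  2  2  1  2  3  4  5  6  7
 b  4  3  3  2  2  2  3  4  5  6
 c  5  4  4  3  3  3  3  4  5  6
 c  6  5  5  4  4  4  4  4  5  6

4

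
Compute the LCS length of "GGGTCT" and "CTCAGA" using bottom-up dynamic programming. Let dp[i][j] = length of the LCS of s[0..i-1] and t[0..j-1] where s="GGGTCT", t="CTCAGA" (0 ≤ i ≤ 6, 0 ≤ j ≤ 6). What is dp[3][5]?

1

   ''  C  T  C  A  G  A
''  0  0  0  0  0  0  0
 G  0  0  0  0  0  1  1
 G  0  0  0  0  0  1  1
 G  0  0  0  0  0  1  1
 T  0  0  1  1  1  1  1
 C  0  1  1  2  2  2  2
 T  0  1  2  2  2  2  2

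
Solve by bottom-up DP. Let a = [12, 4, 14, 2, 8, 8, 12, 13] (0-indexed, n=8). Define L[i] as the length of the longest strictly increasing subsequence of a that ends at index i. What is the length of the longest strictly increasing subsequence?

   i    0    1    2    3    4    5    6    7
a[i]   12    4   14    2    8    8   12   13
L[i]    1    1    2    1    2    2    3    4

4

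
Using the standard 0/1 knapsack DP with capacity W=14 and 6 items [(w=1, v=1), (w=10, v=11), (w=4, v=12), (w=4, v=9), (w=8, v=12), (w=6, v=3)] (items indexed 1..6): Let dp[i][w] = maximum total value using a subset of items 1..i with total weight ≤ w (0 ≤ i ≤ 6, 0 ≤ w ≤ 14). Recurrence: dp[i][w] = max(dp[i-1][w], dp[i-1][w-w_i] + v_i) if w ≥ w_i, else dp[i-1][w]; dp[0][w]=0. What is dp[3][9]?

13

i\w   0   1   2   3   4   5   6   7   8   9  10  11  12  13  14
  0   0   0   0   0   0   0   0   0   0   0   0   0   0   0   0
  1   0   1   1   1   1   1   1   1   1   1   1   1   1   1   1
  2   0   1   1   1   1   1   1   1   1   1  11  12  12  12  12
  3   0   1   1   1  12  13  13  13  13  13  13  13  13  13  23
  4   0   1   1   1  12  13  13  13  21  22  22  22  22  22  23
  5   0   1   1   1  12  13  13  13  21  22  22  22  24  25  25
  6   0   1   1   1  12  13  13  13  21  22  22  22  24  25  25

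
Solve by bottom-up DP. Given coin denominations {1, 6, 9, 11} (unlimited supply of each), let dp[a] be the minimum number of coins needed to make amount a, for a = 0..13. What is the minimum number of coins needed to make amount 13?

3

 a  0  1  2  3  4  5  6  7  8  9 10 11 12 13
dp  0  1  2  3  4  5  1  2  3  1  2  1  2  3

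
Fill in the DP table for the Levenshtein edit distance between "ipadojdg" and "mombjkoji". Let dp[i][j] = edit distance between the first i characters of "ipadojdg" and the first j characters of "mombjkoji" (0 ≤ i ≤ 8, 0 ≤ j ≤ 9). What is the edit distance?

8

   ''  m  o  m  b  j  k  o  j  i
''  0  1  2  3  4  5  6  7  8  9
 i  1  1  2  3  4  5  6  7  8  8
 p  2  2  2  3  4  5  6  7  8  9
 a  3  3  3  3  4  5  6  7  8  9
 d  4  4  4  4  4  5  6  7  8  9
 o  5  5  4  5  5  5  6  6  7  8
 j  6  6  5  5  6  5  6  7  6  7
 d  7  7  6  6  6  6  6  7  7  7
 g  8  8  7  7  7  7  7  7  8  8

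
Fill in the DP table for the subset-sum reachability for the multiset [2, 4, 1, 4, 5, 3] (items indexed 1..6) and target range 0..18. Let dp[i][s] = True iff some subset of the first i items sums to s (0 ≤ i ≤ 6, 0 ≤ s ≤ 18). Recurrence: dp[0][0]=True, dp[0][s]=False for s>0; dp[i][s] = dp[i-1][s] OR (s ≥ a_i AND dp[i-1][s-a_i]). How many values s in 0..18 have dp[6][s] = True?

i\s   0   1   2   3   4   5   6   7   8   9  10  11  12  13  14  15  16  17  18
  0   T   F   F   F   F   F   F   F   F   F   F   F   F   F   F   F   F   F   F
  1   T   F   T   F   F   F   F   F   F   F   F   F   F   F   F   F   F   F   F
  2   T   F   T   F   T   F   T   F   F   F   F   F   F   F   F   F   F   F   F
  3   T   T   T   T   T   T   T   T   F   F   F   F   F   F   F   F   F   F   F
  4   T   T   T   T   T   T   T   T   T   T   T   T   F   F   F   F   F   F   F
  5   T   T   T   T   T   T   T   T   T   T   T   T   T   T   T   T   T   F   F
  6   T   T   T   T   T   T   T   T   T   T   T   T   T   T   T   T   T   T   T

19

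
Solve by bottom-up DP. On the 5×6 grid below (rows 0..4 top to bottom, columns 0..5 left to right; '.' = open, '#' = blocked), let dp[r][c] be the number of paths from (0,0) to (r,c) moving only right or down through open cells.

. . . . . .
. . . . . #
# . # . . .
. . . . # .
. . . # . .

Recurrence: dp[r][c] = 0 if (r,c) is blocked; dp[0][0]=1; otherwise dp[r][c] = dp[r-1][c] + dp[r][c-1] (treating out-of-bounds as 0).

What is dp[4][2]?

r\c   0   1   2   3   4   5
  0   1   1   1   1   1   1
  1   1   2   3   4   5   0
  2   0   2   0   4   9   9
  3   0   2   2   6   0   9
  4   0   2   4   0   0   9

4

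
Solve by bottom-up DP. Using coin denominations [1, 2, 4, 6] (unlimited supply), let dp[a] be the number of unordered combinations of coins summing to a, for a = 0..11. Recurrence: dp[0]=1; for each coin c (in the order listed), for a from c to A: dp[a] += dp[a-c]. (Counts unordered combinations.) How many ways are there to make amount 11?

after  coin     0     1     2     3     4     5     6     7     8     9    10    11
          1     1     1     1     1     1     1     1     1     1     1     1     1
          2     1     1     2     2     3     3     4     4     5     5     6     6
          4     1     1     2     2     4     4     6     6     9     9    12    12
          6     1     1     2     2     4     4     7     7    11    11    16    16

16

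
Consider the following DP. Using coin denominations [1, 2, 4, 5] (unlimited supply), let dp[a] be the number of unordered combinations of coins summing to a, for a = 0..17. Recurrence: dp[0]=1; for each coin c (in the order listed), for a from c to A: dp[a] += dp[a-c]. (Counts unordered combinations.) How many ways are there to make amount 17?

49

after  coin     0     1     2     3     4     5     6     7     8     9    10    11    12    13    14    15    16    17
          1     1     1     1     1     1     1     1     1     1     1     1     1     1     1     1     1     1     1
          2     1     1     2     2     3     3     4     4     5     5     6     6     7     7     8     8     9     9
          4     1     1     2     2     4     4     6     6     9     9    12    12    16    16    20    20    25    25
          5     1     1     2     2     4     5     7     8    11    13    17    19    24    27    33    37    44    49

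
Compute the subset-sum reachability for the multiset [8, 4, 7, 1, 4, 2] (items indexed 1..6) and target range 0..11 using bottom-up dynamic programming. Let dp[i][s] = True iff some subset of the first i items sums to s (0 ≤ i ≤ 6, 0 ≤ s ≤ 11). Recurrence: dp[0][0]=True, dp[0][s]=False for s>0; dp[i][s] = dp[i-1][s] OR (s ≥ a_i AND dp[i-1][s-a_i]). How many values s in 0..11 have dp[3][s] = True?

5

i\s   0   1   2   3   4   5   6   7   8   9  10  11
  0   T   F   F   F   F   F   F   F   F   F   F   F
  1   T   F   F   F   F   F   F   F   T   F   F   F
  2   T   F   F   F   T   F   F   F   T   F   F   F
  3   T   F   F   F   T   F   F   T   T   F   F   T
  4   T   T   F   F   T   T   F   T   T   T   F   T
  5   T   T   F   F   T   T   F   T   T   T   F   T
  6   T   T   T   T   T   T   T   T   T   T   T   T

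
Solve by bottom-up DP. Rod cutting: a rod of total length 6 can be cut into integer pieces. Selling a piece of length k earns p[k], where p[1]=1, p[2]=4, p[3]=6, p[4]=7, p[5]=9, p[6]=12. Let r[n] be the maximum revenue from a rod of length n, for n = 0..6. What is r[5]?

   n    0    1    2    3    4    5    6
r[n]    0    1    4    6    8   10   12

10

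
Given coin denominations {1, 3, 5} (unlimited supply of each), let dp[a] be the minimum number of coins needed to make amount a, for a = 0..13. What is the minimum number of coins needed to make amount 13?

 a  0  1  2  3  4  5  6  7  8  9 10 11 12 13
dp  0  1  2  1  2  1  2  3  2  3  2  3  4  3

3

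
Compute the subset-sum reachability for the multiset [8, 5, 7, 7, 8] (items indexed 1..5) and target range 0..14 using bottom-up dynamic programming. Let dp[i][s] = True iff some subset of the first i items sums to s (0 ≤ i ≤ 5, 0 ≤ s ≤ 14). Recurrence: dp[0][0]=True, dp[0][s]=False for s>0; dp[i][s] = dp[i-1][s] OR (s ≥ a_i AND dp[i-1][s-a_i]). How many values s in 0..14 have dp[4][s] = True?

7

i\s   0   1   2   3   4   5   6   7   8   9  10  11  12  13  14
  0   T   F   F   F   F   F   F   F   F   F   F   F   F   F   F
  1   T   F   F   F   F   F   F   F   T   F   F   F   F   F   F
  2   T   F   F   F   F   T   F   F   T   F   F   F   F   T   F
  3   T   F   F   F   F   T   F   T   T   F   F   F   T   T   F
  4   T   F   F   F   F   T   F   T   T   F   F   F   T   T   T
  5   T   F   F   F   F   T   F   T   T   F   F   F   T   T   T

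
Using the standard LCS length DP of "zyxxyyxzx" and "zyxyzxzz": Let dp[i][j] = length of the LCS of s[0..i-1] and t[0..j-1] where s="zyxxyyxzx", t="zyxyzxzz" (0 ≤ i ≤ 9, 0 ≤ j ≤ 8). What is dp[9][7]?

6

   ''  z  y  x  y  z  x  z  z
''  0  0  0  0  0  0  0  0  0
 z  0  1  1  1  1  1  1  1  1
 y  0  1  2  2  2  2  2  2  2
 x  0  1  2  3  3  3  3  3  3
 x  0  1  2  3  3  3  4  4  4
 y  0  1  2  3  4  4  4  4  4
 y  0  1  2  3  4  4  4  4  4
 x  0  1  2  3  4  4  5  5  5
 z  0  1  2  3  4  5  5  6  6
 x  0  1  2  3  4  5  6  6  6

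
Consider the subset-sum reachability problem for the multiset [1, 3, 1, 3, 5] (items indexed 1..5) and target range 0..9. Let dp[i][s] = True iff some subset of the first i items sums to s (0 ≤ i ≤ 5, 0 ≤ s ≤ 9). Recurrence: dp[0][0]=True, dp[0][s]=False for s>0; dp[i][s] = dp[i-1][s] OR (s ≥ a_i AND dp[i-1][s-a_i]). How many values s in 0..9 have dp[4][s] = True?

9

i\s   0   1   2   3   4   5   6   7   8   9
  0   T   F   F   F   F   F   F   F   F   F
  1   T   T   F   F   F   F   F   F   F   F
  2   T   T   F   T   T   F   F   F   F   F
  3   T   T   T   T   T   T   F   F   F   F
  4   T   T   T   T   T   T   T   T   T   F
  5   T   T   T   T   T   T   T   T   T   T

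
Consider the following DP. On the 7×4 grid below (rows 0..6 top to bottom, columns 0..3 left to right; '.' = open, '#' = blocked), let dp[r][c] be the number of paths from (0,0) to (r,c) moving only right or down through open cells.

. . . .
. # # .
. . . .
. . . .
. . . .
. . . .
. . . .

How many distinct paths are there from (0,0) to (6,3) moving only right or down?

r\c   0   1   2   3
  0   1   1   1   1
  1   1   0   0   1
  2   1   1   1   2
  3   1   2   3   5
  4   1   3   6  11
  5   1   4  10  21
  6   1   5  15  36

36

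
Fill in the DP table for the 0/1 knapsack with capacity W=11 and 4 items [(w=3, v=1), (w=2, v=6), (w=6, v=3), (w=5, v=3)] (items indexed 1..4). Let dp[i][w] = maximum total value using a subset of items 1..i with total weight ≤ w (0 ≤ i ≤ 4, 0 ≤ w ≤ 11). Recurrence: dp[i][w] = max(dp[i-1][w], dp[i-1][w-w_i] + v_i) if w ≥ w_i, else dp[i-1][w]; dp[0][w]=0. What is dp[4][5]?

i\w   0   1   2   3   4   5   6   7   8   9  10  11
  0   0   0   0   0   0   0   0   0   0   0   0   0
  1   0   0   0   1   1   1   1   1   1   1   1   1
  2   0   0   6   6   6   7   7   7   7   7   7   7
  3   0   0   6   6   6   7   7   7   9   9   9  10
  4   0   0   6   6   6   7   7   9   9   9  10  10

7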